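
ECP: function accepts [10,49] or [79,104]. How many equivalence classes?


Valid ranges: [10,49] and [79,104]
Class 1: x < 10 — invalid
Class 2: 10 ≤ x ≤ 49 — valid
Class 3: 49 < x < 79 — invalid (gap between ranges)
Class 4: 79 ≤ x ≤ 104 — valid
Class 5: x > 104 — invalid
Total equivalence classes: 5

5 equivalence classes


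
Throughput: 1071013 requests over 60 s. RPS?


Formula: throughput = requests / seconds
throughput = 1071013 / 60
throughput = 17850.22 requests/second

17850.22 requests/second


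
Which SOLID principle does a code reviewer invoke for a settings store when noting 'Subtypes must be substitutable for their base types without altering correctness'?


This describes the Liskov Substitution Principle (LSP)

Liskov Substitution Principle (LSP)


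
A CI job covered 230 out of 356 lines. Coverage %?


Coverage = covered / total * 100
Coverage = 230 / 356 * 100
Coverage = 64.61%

64.61%


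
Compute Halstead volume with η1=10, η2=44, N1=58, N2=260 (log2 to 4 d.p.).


Formula: V = N * log2(η), where N = N1 + N2 and η = η1 + η2
η = 10 + 44 = 54
N = 58 + 260 = 318
log2(54) ≈ 5.7549
V = 318 * 5.7549 = 1830.06

1830.06


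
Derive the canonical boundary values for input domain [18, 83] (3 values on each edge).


Range: [18, 83]
Boundaries: just below min, min, min+1, max-1, max, just above max
Values: [17, 18, 19, 82, 83, 84]

[17, 18, 19, 82, 83, 84]


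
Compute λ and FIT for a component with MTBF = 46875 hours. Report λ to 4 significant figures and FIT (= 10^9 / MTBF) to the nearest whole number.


Formula: λ = 1 / MTBF; FIT = λ × 1e9 = 1e9 / MTBF
λ = 1 / 46875 ≈ 2.133e-05 failures/hour
FIT = 1e9 / 46875 ≈ 21333 failures per 1e9 hours (nearest whole number)

λ = 2.133e-05 /h, FIT = 21333


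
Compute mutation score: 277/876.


Mutation score = killed / total * 100
Mutation score = 277 / 876 * 100
Mutation score = 31.62%

31.62%


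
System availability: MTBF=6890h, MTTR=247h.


Availability = MTBF / (MTBF + MTTR)
Availability = 6890 / (6890 + 247)
Availability = 6890 / 7137
Availability = 96.5392%

96.5392%


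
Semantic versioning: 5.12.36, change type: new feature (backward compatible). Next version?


Current: 5.12.36
Change category: 'new feature (backward compatible)' → minor bump
SemVer rule: minor bump → increment MINOR, reset PATCH to 0 (MAJOR unchanged)
New: 5.13.0

5.13.0


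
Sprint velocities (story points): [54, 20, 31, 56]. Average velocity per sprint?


Formula: Avg velocity = Total points / Number of sprints
Points: [54, 20, 31, 56]
Sum = 54 + 20 + 31 + 56 = 161
Avg velocity = 161 / 4 = 40.25 points/sprint

40.25 points/sprint


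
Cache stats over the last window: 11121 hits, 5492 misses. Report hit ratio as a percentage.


Formula: hit rate = hits / (hits + misses) * 100
hit rate = 11121 / (11121 + 5492) * 100
hit rate = 11121 / 16613 * 100
hit rate = 66.94%

66.94%


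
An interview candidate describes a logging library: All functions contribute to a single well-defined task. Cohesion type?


Reasoning: Best: single purpose
Type: Functional cohesion

Functional cohesion


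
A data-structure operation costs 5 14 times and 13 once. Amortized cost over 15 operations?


Formula: Amortized cost = Total cost / Operations
Total cost = (14 * 5) + (1 * 13)
Total cost = 70 + 13 = 83
Amortized = 83 / 15 = 5.5333

5.5333


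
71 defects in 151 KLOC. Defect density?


Defect density = defects / KLOC
Defect density = 71 / 151
Defect density = 0.47 defects/KLOC

0.47 defects/KLOC


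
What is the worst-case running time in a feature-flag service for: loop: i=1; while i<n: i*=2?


Reasoning: i doubles each step so iterations are log2(n)
Complexity: O(log n)

O(log n)


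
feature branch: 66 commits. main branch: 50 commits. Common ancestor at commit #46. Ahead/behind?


Common ancestor: commit #46
feature commits after divergence: 66 - 46 = 20
main commits after divergence: 50 - 46 = 4
feature is 20 commits ahead of main
main is 4 commits ahead of feature

feature ahead: 20, main ahead: 4


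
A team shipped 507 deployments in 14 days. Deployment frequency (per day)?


Formula: deployments per day = releases / days
= 507 / 14
= 36.214 deploys/day
(equivalently, 253.5 deploys/week)

36.214 deploys/day


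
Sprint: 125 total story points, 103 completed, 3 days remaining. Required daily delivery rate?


Formula: Required rate = Remaining points / Days left
Remaining = 125 - 103 = 22 points
Required rate = 22 / 3 = 7.33 points/day

7.33 points/day


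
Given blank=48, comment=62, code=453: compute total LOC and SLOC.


Total LOC = blank + comment + code
Total LOC = 48 + 62 + 453 = 563
SLOC (source only) = code = 453

Total LOC: 563, SLOC: 453


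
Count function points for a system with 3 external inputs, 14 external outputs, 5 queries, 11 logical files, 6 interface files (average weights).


UFP = EI*4 + EO*5 + EQ*4 + ILF*10 + EIF*7
UFP = 3*4 + 14*5 + 5*4 + 11*10 + 6*7
UFP = 12 + 70 + 20 + 110 + 42
UFP = 254

254


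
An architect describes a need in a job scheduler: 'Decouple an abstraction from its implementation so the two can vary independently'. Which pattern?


This matches the Bridge pattern

Bridge


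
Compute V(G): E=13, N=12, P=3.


Formula: V(G) = E - N + 2P
V(G) = 13 - 12 + 2*3
V(G) = 1 + 6
V(G) = 7

7


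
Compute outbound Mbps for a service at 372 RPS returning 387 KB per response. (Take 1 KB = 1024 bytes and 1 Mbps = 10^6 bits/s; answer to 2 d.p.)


Formula: Mbps = payload_bytes * RPS * 8 / 1e6
Payload per request = 387 KB = 387 * 1024 = 396288 bytes
Total bytes/sec = 396288 * 372 = 147419136
Total bits/sec = 147419136 * 8 = 1179353088
Mbps = 1179353088 / 1e6 = 1179.35

1179.35 Mbps


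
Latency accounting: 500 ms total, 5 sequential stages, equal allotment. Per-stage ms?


Formula: per_stage = total_budget / stages
per_stage = 500 / 5
per_stage = 100.0 ms

100.0 ms


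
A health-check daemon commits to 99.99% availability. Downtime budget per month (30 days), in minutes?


Formula: allowed downtime = period * (100 - SLA) / 100
Period (month (30 days)) = 43200 minutes
Unavailability fraction = (100 - 99.99) / 100
Allowed downtime = 43200 * (100 - 99.99) / 100
Allowed downtime = 4.32 minutes

4.32 minutes


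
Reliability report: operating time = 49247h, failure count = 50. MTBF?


Formula: MTBF = Total operating time / Number of failures
MTBF = 49247 / 50
MTBF = 984.94 hours

984.94 hours


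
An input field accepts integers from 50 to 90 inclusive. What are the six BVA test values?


Range: [50, 90]
Boundaries: just below min, min, min+1, max-1, max, just above max
Values: [49, 50, 51, 89, 90, 91]

[49, 50, 51, 89, 90, 91]


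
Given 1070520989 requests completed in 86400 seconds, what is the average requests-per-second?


Formula: throughput = requests / seconds
throughput = 1070520989 / 86400
throughput = 12390.29 requests/second

12390.29 requests/second


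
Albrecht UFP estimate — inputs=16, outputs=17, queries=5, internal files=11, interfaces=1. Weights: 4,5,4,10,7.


UFP = EI*4 + EO*5 + EQ*4 + ILF*10 + EIF*7
UFP = 16*4 + 17*5 + 5*4 + 11*10 + 1*7
UFP = 64 + 85 + 20 + 110 + 7
UFP = 286

286


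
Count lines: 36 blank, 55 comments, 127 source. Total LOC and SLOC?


Total LOC = blank + comment + code
Total LOC = 36 + 55 + 127 = 218
SLOC (source only) = code = 127

Total LOC: 218, SLOC: 127


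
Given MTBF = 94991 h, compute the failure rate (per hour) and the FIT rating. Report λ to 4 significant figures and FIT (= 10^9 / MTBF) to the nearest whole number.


Formula: λ = 1 / MTBF; FIT = λ × 1e9 = 1e9 / MTBF
λ = 1 / 94991 ≈ 1.053e-05 failures/hour
FIT = 1e9 / 94991 ≈ 10527 failures per 1e9 hours (nearest whole number)

λ = 1.053e-05 /h, FIT = 10527


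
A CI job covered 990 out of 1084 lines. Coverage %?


Coverage = covered / total * 100
Coverage = 990 / 1084 * 100
Coverage = 91.33%

91.33%


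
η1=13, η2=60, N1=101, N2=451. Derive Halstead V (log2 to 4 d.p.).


Formula: V = N * log2(η), where N = N1 + N2 and η = η1 + η2
η = 13 + 60 = 73
N = 101 + 451 = 552
log2(73) ≈ 6.1898
V = 552 * 6.1898 = 3416.77

3416.77


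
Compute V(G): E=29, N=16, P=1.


Formula: V(G) = E - N + 2P
V(G) = 29 - 16 + 2*1
V(G) = 13 + 2
V(G) = 15

15


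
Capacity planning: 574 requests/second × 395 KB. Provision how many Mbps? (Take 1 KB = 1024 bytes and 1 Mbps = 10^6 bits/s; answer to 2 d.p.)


Formula: Mbps = payload_bytes * RPS * 8 / 1e6
Payload per request = 395 KB = 395 * 1024 = 404480 bytes
Total bytes/sec = 404480 * 574 = 232171520
Total bits/sec = 232171520 * 8 = 1857372160
Mbps = 1857372160 / 1e6 = 1857.37

1857.37 Mbps


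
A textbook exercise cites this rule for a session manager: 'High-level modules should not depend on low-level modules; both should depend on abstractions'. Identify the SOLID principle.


This describes the Dependency Inversion Principle (DIP)

Dependency Inversion Principle (DIP)


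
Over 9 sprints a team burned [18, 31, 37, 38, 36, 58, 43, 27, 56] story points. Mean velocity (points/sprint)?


Formula: Avg velocity = Total points / Number of sprints
Points: [18, 31, 37, 38, 36, 58, 43, 27, 56]
Sum = 18 + 31 + 37 + 38 + 36 + 58 + 43 + 27 + 56 = 344
Avg velocity = 344 / 9 = 38.22 points/sprint

38.22 points/sprint


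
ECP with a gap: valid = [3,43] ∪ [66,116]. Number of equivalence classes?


Valid ranges: [3,43] and [66,116]
Class 1: x < 3 — invalid
Class 2: 3 ≤ x ≤ 43 — valid
Class 3: 43 < x < 66 — invalid (gap between ranges)
Class 4: 66 ≤ x ≤ 116 — valid
Class 5: x > 116 — invalid
Total equivalence classes: 5

5 equivalence classes


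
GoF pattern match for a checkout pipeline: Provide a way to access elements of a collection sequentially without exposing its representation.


This matches the Iterator pattern

Iterator


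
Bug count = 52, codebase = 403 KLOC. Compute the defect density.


Defect density = defects / KLOC
Defect density = 52 / 403
Defect density = 0.129 defects/KLOC

0.129 defects/KLOC


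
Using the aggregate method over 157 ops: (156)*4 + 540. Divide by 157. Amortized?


Formula: Amortized cost = Total cost / Operations
Total cost = (156 * 4) + (1 * 540)
Total cost = 624 + 540 = 1164
Amortized = 1164 / 157 = 7.414

7.414


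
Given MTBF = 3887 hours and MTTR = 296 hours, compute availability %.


Availability = MTBF / (MTBF + MTTR)
Availability = 3887 / (3887 + 296)
Availability = 3887 / 4183
Availability = 92.9237%

92.9237%


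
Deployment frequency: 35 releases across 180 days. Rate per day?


Formula: deployments per day = releases / days
= 35 / 180
= 0.194 deploys/day
(equivalently, 1.36 deploys/week)

0.194 deploys/day


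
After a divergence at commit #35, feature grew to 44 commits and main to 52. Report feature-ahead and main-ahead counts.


Common ancestor: commit #35
feature commits after divergence: 44 - 35 = 9
main commits after divergence: 52 - 35 = 17
feature is 9 commits ahead of main
main is 17 commits ahead of feature

feature ahead: 9, main ahead: 17


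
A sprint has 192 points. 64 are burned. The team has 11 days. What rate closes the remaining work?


Formula: Required rate = Remaining points / Days left
Remaining = 192 - 64 = 128 points
Required rate = 128 / 11 = 11.64 points/day

11.64 points/day


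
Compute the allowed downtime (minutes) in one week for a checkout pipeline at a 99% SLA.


Formula: allowed downtime = period * (100 - SLA) / 100
Period (week) = 10080 minutes
Unavailability fraction = (100 - 99.0) / 100
Allowed downtime = 10080 * (100 - 99.0) / 100
Allowed downtime = 100.8 minutes

100.8 minutes


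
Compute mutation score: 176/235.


Mutation score = killed / total * 100
Mutation score = 176 / 235 * 100
Mutation score = 74.89%

74.89%


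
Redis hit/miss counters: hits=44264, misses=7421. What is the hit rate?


Formula: hit rate = hits / (hits + misses) * 100
hit rate = 44264 / (44264 + 7421) * 100
hit rate = 44264 / 51685 * 100
hit rate = 85.64%

85.64%


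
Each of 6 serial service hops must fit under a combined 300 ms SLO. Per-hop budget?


Formula: per_stage = total_budget / stages
per_stage = 300 / 6
per_stage = 50.0 ms

50.0 ms


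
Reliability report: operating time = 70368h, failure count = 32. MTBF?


Formula: MTBF = Total operating time / Number of failures
MTBF = 70368 / 32
MTBF = 2199.0 hours

2199.0 hours


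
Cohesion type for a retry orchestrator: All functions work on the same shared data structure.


Reasoning: Functions share data
Type: Communicational cohesion

Communicational cohesion


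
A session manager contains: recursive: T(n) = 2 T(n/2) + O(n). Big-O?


Reasoning: master theorem case 2 (merge-sort recurrence)
Complexity: O(n log n)

O(n log n)


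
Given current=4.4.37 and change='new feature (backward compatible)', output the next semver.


Current: 4.4.37
Change category: 'new feature (backward compatible)' → minor bump
SemVer rule: minor bump → increment MINOR, reset PATCH to 0 (MAJOR unchanged)
New: 4.5.0

4.5.0


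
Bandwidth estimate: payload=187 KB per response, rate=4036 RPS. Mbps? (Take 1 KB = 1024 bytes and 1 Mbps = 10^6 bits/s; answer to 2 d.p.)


Formula: Mbps = payload_bytes * RPS * 8 / 1e6
Payload per request = 187 KB = 187 * 1024 = 191488 bytes
Total bytes/sec = 191488 * 4036 = 772845568
Total bits/sec = 772845568 * 8 = 6182764544
Mbps = 6182764544 / 1e6 = 6182.76

6182.76 Mbps


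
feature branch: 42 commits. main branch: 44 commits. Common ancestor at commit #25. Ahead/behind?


Common ancestor: commit #25
feature commits after divergence: 42 - 25 = 17
main commits after divergence: 44 - 25 = 19
feature is 17 commits ahead of main
main is 19 commits ahead of feature

feature ahead: 17, main ahead: 19


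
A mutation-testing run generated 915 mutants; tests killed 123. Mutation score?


Mutation score = killed / total * 100
Mutation score = 123 / 915 * 100
Mutation score = 13.44%

13.44%


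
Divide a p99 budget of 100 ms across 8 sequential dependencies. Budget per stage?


Formula: per_stage = total_budget / stages
per_stage = 100 / 8
per_stage = 12.5 ms

12.5 ms


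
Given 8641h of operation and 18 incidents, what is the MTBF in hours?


Formula: MTBF = Total operating time / Number of failures
MTBF = 8641 / 18
MTBF = 480.06 hours

480.06 hours


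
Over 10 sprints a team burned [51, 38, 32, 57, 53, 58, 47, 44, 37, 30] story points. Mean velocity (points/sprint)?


Formula: Avg velocity = Total points / Number of sprints
Points: [51, 38, 32, 57, 53, 58, 47, 44, 37, 30]
Sum = 51 + 38 + 32 + 57 + 53 + 58 + 47 + 44 + 37 + 30 = 447
Avg velocity = 447 / 10 = 44.7 points/sprint

44.7 points/sprint


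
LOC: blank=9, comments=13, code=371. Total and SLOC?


Total LOC = blank + comment + code
Total LOC = 9 + 13 + 371 = 393
SLOC (source only) = code = 371

Total LOC: 393, SLOC: 371


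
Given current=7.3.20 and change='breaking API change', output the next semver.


Current: 7.3.20
Change category: 'breaking API change' → major bump
SemVer rule: major bump → increment MAJOR, reset MINOR and PATCH to 0
New: 8.0.0

8.0.0


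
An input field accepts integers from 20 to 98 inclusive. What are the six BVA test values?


Range: [20, 98]
Boundaries: just below min, min, min+1, max-1, max, just above max
Values: [19, 20, 21, 97, 98, 99]

[19, 20, 21, 97, 98, 99]


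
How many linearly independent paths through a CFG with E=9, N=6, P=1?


Formula: V(G) = E - N + 2P
V(G) = 9 - 6 + 2*1
V(G) = 3 + 2
V(G) = 5

5


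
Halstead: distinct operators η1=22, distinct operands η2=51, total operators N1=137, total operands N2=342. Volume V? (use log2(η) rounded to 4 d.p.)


Formula: V = N * log2(η), where N = N1 + N2 and η = η1 + η2
η = 22 + 51 = 73
N = 137 + 342 = 479
log2(73) ≈ 6.1898
V = 479 * 6.1898 = 2964.91

2964.91


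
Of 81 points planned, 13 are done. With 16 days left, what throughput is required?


Formula: Required rate = Remaining points / Days left
Remaining = 81 - 13 = 68 points
Required rate = 68 / 16 = 4.25 points/day

4.25 points/day


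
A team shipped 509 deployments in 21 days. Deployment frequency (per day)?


Formula: deployments per day = releases / days
= 509 / 21
= 24.238 deploys/day
(equivalently, 169.67 deploys/week)

24.238 deploys/day


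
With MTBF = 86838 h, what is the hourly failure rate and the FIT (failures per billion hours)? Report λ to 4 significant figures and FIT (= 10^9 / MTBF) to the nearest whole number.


Formula: λ = 1 / MTBF; FIT = λ × 1e9 = 1e9 / MTBF
λ = 1 / 86838 ≈ 1.152e-05 failures/hour
FIT = 1e9 / 86838 ≈ 11516 failures per 1e9 hours (nearest whole number)

λ = 1.152e-05 /h, FIT = 11516


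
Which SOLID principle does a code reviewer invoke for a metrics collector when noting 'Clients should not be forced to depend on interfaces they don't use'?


This describes the Interface Segregation Principle (ISP)

Interface Segregation Principle (ISP)


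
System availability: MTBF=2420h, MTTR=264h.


Availability = MTBF / (MTBF + MTTR)
Availability = 2420 / (2420 + 264)
Availability = 2420 / 2684
Availability = 90.1639%

90.1639%


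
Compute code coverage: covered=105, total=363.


Coverage = covered / total * 100
Coverage = 105 / 363 * 100
Coverage = 28.93%

28.93%


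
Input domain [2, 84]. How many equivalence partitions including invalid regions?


Valid range: [2, 84]
Class 1: x < 2 — invalid
Class 2: 2 ≤ x ≤ 84 — valid
Class 3: x > 84 — invalid
Total equivalence classes: 3

3 equivalence classes


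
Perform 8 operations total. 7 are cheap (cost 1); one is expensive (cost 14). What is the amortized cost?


Formula: Amortized cost = Total cost / Operations
Total cost = (7 * 1) + (1 * 14)
Total cost = 7 + 14 = 21
Amortized = 21 / 8 = 2.625

2.625


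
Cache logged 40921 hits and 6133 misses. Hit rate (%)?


Formula: hit rate = hits / (hits + misses) * 100
hit rate = 40921 / (40921 + 6133) * 100
hit rate = 40921 / 47054 * 100
hit rate = 86.97%

86.97%


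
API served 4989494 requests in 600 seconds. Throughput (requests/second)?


Formula: throughput = requests / seconds
throughput = 4989494 / 600
throughput = 8315.82 requests/second

8315.82 requests/second


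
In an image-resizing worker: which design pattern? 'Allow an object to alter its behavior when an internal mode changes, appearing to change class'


This matches the State pattern

State


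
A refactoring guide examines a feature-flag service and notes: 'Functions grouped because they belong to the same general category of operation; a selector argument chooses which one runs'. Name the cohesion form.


Reasoning: Grouped by category of activity, not by data or sequence
Type: Logical cohesion

Logical cohesion


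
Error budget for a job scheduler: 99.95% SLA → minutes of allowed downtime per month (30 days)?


Formula: allowed downtime = period * (100 - SLA) / 100
Period (month (30 days)) = 43200 minutes
Unavailability fraction = (100 - 99.95) / 100
Allowed downtime = 43200 * (100 - 99.95) / 100
Allowed downtime = 21.6 minutes

21.6 minutes


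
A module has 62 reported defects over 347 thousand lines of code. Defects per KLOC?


Defect density = defects / KLOC
Defect density = 62 / 347
Defect density = 0.179 defects/KLOC

0.179 defects/KLOC


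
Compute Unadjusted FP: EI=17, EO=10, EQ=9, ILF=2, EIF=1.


UFP = EI*4 + EO*5 + EQ*4 + ILF*10 + EIF*7
UFP = 17*4 + 10*5 + 9*4 + 2*10 + 1*7
UFP = 68 + 50 + 36 + 20 + 7
UFP = 181

181


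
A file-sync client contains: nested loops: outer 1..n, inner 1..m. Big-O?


Reasoning: product of independent bounds
Complexity: O(n*m)

O(n*m)


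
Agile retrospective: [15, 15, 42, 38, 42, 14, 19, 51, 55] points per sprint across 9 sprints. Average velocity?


Formula: Avg velocity = Total points / Number of sprints
Points: [15, 15, 42, 38, 42, 14, 19, 51, 55]
Sum = 15 + 15 + 42 + 38 + 42 + 14 + 19 + 51 + 55 = 291
Avg velocity = 291 / 9 = 32.33 points/sprint

32.33 points/sprint


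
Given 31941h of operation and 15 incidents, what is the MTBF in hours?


Formula: MTBF = Total operating time / Number of failures
MTBF = 31941 / 15
MTBF = 2129.4 hours

2129.4 hours


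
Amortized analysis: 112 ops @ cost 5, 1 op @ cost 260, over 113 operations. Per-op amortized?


Formula: Amortized cost = Total cost / Operations
Total cost = (112 * 5) + (1 * 260)
Total cost = 560 + 260 = 820
Amortized = 820 / 113 = 7.2566

7.2566


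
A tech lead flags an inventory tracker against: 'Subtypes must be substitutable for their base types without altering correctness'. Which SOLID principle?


This describes the Liskov Substitution Principle (LSP)

Liskov Substitution Principle (LSP)


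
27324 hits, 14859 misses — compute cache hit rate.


Formula: hit rate = hits / (hits + misses) * 100
hit rate = 27324 / (27324 + 14859) * 100
hit rate = 27324 / 42183 * 100
hit rate = 64.77%

64.77%


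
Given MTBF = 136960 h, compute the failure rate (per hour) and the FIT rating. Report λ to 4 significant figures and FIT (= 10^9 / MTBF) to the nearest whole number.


Formula: λ = 1 / MTBF; FIT = λ × 1e9 = 1e9 / MTBF
λ = 1 / 136960 ≈ 7.301e-06 failures/hour
FIT = 1e9 / 136960 ≈ 7301 failures per 1e9 hours (nearest whole number)

λ = 7.301e-06 /h, FIT = 7301


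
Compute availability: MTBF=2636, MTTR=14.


Availability = MTBF / (MTBF + MTTR)
Availability = 2636 / (2636 + 14)
Availability = 2636 / 2650
Availability = 99.4717%

99.4717%


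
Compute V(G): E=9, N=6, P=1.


Formula: V(G) = E - N + 2P
V(G) = 9 - 6 + 2*1
V(G) = 3 + 2
V(G) = 5

5


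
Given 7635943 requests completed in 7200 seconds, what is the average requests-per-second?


Formula: throughput = requests / seconds
throughput = 7635943 / 7200
throughput = 1060.55 requests/second

1060.55 requests/second


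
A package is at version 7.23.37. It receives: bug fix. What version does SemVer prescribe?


Current: 7.23.37
Change category: 'bug fix' → patch bump
SemVer rule: patch bump → increment PATCH (MAJOR and MINOR unchanged)
New: 7.23.38

7.23.38


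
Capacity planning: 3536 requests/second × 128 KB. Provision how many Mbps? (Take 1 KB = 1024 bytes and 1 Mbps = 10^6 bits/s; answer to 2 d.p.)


Formula: Mbps = payload_bytes * RPS * 8 / 1e6
Payload per request = 128 KB = 128 * 1024 = 131072 bytes
Total bytes/sec = 131072 * 3536 = 463470592
Total bits/sec = 463470592 * 8 = 3707764736
Mbps = 3707764736 / 1e6 = 3707.76

3707.76 Mbps


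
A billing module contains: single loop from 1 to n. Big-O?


Reasoning: one pass through n items
Complexity: O(n)

O(n)


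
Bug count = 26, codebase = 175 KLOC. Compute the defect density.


Defect density = defects / KLOC
Defect density = 26 / 175
Defect density = 0.149 defects/KLOC

0.149 defects/KLOC


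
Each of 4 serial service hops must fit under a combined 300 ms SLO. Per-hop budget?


Formula: per_stage = total_budget / stages
per_stage = 300 / 4
per_stage = 75.0 ms

75.0 ms


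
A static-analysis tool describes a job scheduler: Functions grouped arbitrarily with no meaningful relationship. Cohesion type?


Reasoning: Worst: random grouping
Type: Coincidental cohesion

Coincidental cohesion


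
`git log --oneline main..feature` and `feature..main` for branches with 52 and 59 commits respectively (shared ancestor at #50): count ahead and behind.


Common ancestor: commit #50
feature commits after divergence: 52 - 50 = 2
main commits after divergence: 59 - 50 = 9
feature is 2 commits ahead of main
main is 9 commits ahead of feature

feature ahead: 2, main ahead: 9


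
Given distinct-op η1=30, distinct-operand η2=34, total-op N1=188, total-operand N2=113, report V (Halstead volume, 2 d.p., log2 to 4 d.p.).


Formula: V = N * log2(η), where N = N1 + N2 and η = η1 + η2
η = 30 + 34 = 64
N = 188 + 113 = 301
log2(64) ≈ 6.0000
V = 301 * 6.0000 = 1806.00

1806.00


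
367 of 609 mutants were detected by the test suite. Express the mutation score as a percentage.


Mutation score = killed / total * 100
Mutation score = 367 / 609 * 100
Mutation score = 60.26%

60.26%


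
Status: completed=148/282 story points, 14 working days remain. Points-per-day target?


Formula: Required rate = Remaining points / Days left
Remaining = 282 - 148 = 134 points
Required rate = 134 / 14 = 9.57 points/day

9.57 points/day


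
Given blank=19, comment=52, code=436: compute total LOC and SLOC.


Total LOC = blank + comment + code
Total LOC = 19 + 52 + 436 = 507
SLOC (source only) = code = 436

Total LOC: 507, SLOC: 436


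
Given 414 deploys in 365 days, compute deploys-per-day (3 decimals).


Formula: deployments per day = releases / days
= 414 / 365
= 1.134 deploys/day
(equivalently, 7.94 deploys/week)

1.134 deploys/day


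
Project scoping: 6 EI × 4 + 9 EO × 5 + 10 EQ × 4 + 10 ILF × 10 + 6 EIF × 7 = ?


UFP = EI*4 + EO*5 + EQ*4 + ILF*10 + EIF*7
UFP = 6*4 + 9*5 + 10*4 + 10*10 + 6*7
UFP = 24 + 45 + 40 + 100 + 42
UFP = 251

251


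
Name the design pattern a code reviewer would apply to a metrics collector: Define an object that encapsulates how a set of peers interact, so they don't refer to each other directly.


This matches the Mediator pattern

Mediator


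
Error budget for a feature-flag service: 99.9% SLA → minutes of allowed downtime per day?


Formula: allowed downtime = period * (100 - SLA) / 100
Period (day) = 1440 minutes
Unavailability fraction = (100 - 99.9) / 100
Allowed downtime = 1440 * (100 - 99.9) / 100
Allowed downtime = 1.44 minutes

1.44 minutes


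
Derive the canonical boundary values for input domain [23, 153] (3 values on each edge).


Range: [23, 153]
Boundaries: just below min, min, min+1, max-1, max, just above max
Values: [22, 23, 24, 152, 153, 154]

[22, 23, 24, 152, 153, 154]


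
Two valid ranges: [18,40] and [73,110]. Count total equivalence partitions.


Valid ranges: [18,40] and [73,110]
Class 1: x < 18 — invalid
Class 2: 18 ≤ x ≤ 40 — valid
Class 3: 40 < x < 73 — invalid (gap between ranges)
Class 4: 73 ≤ x ≤ 110 — valid
Class 5: x > 110 — invalid
Total equivalence classes: 5

5 equivalence classes


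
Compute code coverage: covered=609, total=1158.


Coverage = covered / total * 100
Coverage = 609 / 1158 * 100
Coverage = 52.59%

52.59%


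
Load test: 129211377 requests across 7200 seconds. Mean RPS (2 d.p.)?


Formula: throughput = requests / seconds
throughput = 129211377 / 7200
throughput = 17946.02 requests/second

17946.02 requests/second


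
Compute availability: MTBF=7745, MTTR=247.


Availability = MTBF / (MTBF + MTTR)
Availability = 7745 / (7745 + 247)
Availability = 7745 / 7992
Availability = 96.9094%

96.9094%


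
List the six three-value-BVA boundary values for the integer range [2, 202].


Range: [2, 202]
Boundaries: just below min, min, min+1, max-1, max, just above max
Values: [1, 2, 3, 201, 202, 203]

[1, 2, 3, 201, 202, 203]


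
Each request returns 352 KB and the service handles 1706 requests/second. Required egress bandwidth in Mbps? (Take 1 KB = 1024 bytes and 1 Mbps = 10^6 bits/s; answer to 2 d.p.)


Formula: Mbps = payload_bytes * RPS * 8 / 1e6
Payload per request = 352 KB = 352 * 1024 = 360448 bytes
Total bytes/sec = 360448 * 1706 = 614924288
Total bits/sec = 614924288 * 8 = 4919394304
Mbps = 4919394304 / 1e6 = 4919.39

4919.39 Mbps


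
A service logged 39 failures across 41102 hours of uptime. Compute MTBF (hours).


Formula: MTBF = Total operating time / Number of failures
MTBF = 41102 / 39
MTBF = 1053.9 hours

1053.9 hours


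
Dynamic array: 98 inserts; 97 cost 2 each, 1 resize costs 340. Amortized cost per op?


Formula: Amortized cost = Total cost / Operations
Total cost = (97 * 2) + (1 * 340)
Total cost = 194 + 340 = 534
Amortized = 534 / 98 = 5.449

5.449


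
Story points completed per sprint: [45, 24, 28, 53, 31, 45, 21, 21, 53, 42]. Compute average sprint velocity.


Formula: Avg velocity = Total points / Number of sprints
Points: [45, 24, 28, 53, 31, 45, 21, 21, 53, 42]
Sum = 45 + 24 + 28 + 53 + 31 + 45 + 21 + 21 + 53 + 42 = 363
Avg velocity = 363 / 10 = 36.3 points/sprint

36.3 points/sprint


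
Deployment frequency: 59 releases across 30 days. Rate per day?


Formula: deployments per day = releases / days
= 59 / 30
= 1.967 deploys/day
(equivalently, 13.77 deploys/week)

1.967 deploys/day


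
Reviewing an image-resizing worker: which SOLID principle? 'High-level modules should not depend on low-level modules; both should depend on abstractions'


This describes the Dependency Inversion Principle (DIP)

Dependency Inversion Principle (DIP)


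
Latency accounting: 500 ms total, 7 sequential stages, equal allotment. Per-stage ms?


Formula: per_stage = total_budget / stages
per_stage = 500 / 7
per_stage = 71.43 ms

71.43 ms


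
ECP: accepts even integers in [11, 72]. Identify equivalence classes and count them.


Constraint: even integers in [11, 72]
Class 1: x < 11 — out-of-range invalid
Class 2: x in [11,72] but odd — wrong type invalid
Class 3: x in [11,72] and even — valid
Class 4: x > 72 — out-of-range invalid
Total equivalence classes: 4

4 equivalence classes


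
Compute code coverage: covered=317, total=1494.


Coverage = covered / total * 100
Coverage = 317 / 1494 * 100
Coverage = 21.22%

21.22%


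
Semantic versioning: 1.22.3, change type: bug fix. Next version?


Current: 1.22.3
Change category: 'bug fix' → patch bump
SemVer rule: patch bump → increment PATCH (MAJOR and MINOR unchanged)
New: 1.22.4

1.22.4


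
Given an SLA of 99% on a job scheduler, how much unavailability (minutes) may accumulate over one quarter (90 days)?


Formula: allowed downtime = period * (100 - SLA) / 100
Period (quarter (90 days)) = 129600 minutes
Unavailability fraction = (100 - 99.0) / 100
Allowed downtime = 129600 * (100 - 99.0) / 100
Allowed downtime = 1296.0 minutes

1296.0 minutes


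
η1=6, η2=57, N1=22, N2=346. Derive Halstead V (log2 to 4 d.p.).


Formula: V = N * log2(η), where N = N1 + N2 and η = η1 + η2
η = 6 + 57 = 63
N = 22 + 346 = 368
log2(63) ≈ 5.9773
V = 368 * 5.9773 = 2199.65

2199.65


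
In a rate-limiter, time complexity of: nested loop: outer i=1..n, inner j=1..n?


Reasoning: n iterations times n iterations
Complexity: O(n^2)

O(n^2)


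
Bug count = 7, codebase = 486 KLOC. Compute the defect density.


Defect density = defects / KLOC
Defect density = 7 / 486
Defect density = 0.014 defects/KLOC

0.014 defects/KLOC


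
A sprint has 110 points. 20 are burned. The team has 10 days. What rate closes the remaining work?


Formula: Required rate = Remaining points / Days left
Remaining = 110 - 20 = 90 points
Required rate = 90 / 10 = 9.0 points/day

9.0 points/day


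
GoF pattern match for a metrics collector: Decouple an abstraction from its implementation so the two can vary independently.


This matches the Bridge pattern

Bridge


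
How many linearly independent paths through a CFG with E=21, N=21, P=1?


Formula: V(G) = E - N + 2P
V(G) = 21 - 21 + 2*1
V(G) = 0 + 2
V(G) = 2

2


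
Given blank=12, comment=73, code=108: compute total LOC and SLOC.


Total LOC = blank + comment + code
Total LOC = 12 + 73 + 108 = 193
SLOC (source only) = code = 108

Total LOC: 193, SLOC: 108


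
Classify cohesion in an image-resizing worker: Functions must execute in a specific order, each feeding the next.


Reasoning: Output of one is input to next
Type: Sequential cohesion

Sequential cohesion


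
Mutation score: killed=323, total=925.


Mutation score = killed / total * 100
Mutation score = 323 / 925 * 100
Mutation score = 34.92%

34.92%


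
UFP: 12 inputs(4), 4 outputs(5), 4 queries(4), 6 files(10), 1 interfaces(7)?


UFP = EI*4 + EO*5 + EQ*4 + ILF*10 + EIF*7
UFP = 12*4 + 4*5 + 4*4 + 6*10 + 1*7
UFP = 48 + 20 + 16 + 60 + 7
UFP = 151

151


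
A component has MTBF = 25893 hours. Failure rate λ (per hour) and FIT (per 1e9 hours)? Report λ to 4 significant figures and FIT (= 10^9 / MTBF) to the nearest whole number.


Formula: λ = 1 / MTBF; FIT = λ × 1e9 = 1e9 / MTBF
λ = 1 / 25893 ≈ 3.862e-05 failures/hour
FIT = 1e9 / 25893 ≈ 38620 failures per 1e9 hours (nearest whole number)

λ = 3.862e-05 /h, FIT = 38620


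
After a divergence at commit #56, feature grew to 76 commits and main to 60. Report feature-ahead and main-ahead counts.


Common ancestor: commit #56
feature commits after divergence: 76 - 56 = 20
main commits after divergence: 60 - 56 = 4
feature is 20 commits ahead of main
main is 4 commits ahead of feature

feature ahead: 20, main ahead: 4


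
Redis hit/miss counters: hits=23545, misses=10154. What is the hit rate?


Formula: hit rate = hits / (hits + misses) * 100
hit rate = 23545 / (23545 + 10154) * 100
hit rate = 23545 / 33699 * 100
hit rate = 69.87%

69.87%


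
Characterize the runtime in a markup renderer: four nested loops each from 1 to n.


Reasoning: four levels of nesting
Complexity: O(n^4)

O(n^4)


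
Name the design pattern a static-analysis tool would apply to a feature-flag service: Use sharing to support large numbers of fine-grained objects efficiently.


This matches the Flyweight pattern

Flyweight


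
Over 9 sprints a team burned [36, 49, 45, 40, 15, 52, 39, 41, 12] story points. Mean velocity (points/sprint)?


Formula: Avg velocity = Total points / Number of sprints
Points: [36, 49, 45, 40, 15, 52, 39, 41, 12]
Sum = 36 + 49 + 45 + 40 + 15 + 52 + 39 + 41 + 12 = 329
Avg velocity = 329 / 9 = 36.56 points/sprint

36.56 points/sprint


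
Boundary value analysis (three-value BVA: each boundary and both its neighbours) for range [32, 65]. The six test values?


Range: [32, 65]
Boundaries: just below min, min, min+1, max-1, max, just above max
Values: [31, 32, 33, 64, 65, 66]

[31, 32, 33, 64, 65, 66]


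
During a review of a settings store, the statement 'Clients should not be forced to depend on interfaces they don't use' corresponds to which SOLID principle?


This describes the Interface Segregation Principle (ISP)

Interface Segregation Principle (ISP)


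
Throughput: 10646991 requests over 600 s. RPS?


Formula: throughput = requests / seconds
throughput = 10646991 / 600
throughput = 17744.99 requests/second

17744.99 requests/second


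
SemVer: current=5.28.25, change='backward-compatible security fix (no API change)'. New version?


Current: 5.28.25
Change category: 'backward-compatible security fix (no API change)' → patch bump
SemVer rule: patch bump → increment PATCH (MAJOR and MINOR unchanged)
New: 5.28.26

5.28.26


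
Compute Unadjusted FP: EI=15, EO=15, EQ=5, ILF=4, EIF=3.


UFP = EI*4 + EO*5 + EQ*4 + ILF*10 + EIF*7
UFP = 15*4 + 15*5 + 5*4 + 4*10 + 3*7
UFP = 60 + 75 + 20 + 40 + 21
UFP = 216

216


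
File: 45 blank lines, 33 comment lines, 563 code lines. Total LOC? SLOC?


Total LOC = blank + comment + code
Total LOC = 45 + 33 + 563 = 641
SLOC (source only) = code = 563

Total LOC: 641, SLOC: 563


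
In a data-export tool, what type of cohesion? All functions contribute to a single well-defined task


Reasoning: Best: single purpose
Type: Functional cohesion

Functional cohesion


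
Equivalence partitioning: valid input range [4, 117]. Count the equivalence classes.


Valid range: [4, 117]
Class 1: x < 4 — invalid
Class 2: 4 ≤ x ≤ 117 — valid
Class 3: x > 117 — invalid
Total equivalence classes: 3

3 equivalence classes


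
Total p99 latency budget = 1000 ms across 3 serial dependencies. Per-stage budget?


Formula: per_stage = total_budget / stages
per_stage = 1000 / 3
per_stage = 333.33 ms

333.33 ms


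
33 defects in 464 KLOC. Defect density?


Defect density = defects / KLOC
Defect density = 33 / 464
Defect density = 0.071 defects/KLOC

0.071 defects/KLOC


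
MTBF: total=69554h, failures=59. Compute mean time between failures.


Formula: MTBF = Total operating time / Number of failures
MTBF = 69554 / 59
MTBF = 1178.88 hours

1178.88 hours


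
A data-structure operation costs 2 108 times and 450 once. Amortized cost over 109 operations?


Formula: Amortized cost = Total cost / Operations
Total cost = (108 * 2) + (1 * 450)
Total cost = 216 + 450 = 666
Amortized = 666 / 109 = 6.1101

6.1101


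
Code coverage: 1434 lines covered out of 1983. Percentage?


Coverage = covered / total * 100
Coverage = 1434 / 1983 * 100
Coverage = 72.31%

72.31%


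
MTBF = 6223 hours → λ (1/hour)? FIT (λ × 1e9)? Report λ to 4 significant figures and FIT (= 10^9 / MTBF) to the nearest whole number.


Formula: λ = 1 / MTBF; FIT = λ × 1e9 = 1e9 / MTBF
λ = 1 / 6223 ≈ 1.607e-04 failures/hour
FIT = 1e9 / 6223 ≈ 160694 failures per 1e9 hours (nearest whole number)

λ = 1.607e-04 /h, FIT = 160694


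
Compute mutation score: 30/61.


Mutation score = killed / total * 100
Mutation score = 30 / 61 * 100
Mutation score = 49.18%

49.18%


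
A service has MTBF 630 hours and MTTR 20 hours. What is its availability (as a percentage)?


Availability = MTBF / (MTBF + MTTR)
Availability = 630 / (630 + 20)
Availability = 630 / 650
Availability = 96.9231%

96.9231%


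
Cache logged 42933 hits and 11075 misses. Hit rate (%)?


Formula: hit rate = hits / (hits + misses) * 100
hit rate = 42933 / (42933 + 11075) * 100
hit rate = 42933 / 54008 * 100
hit rate = 79.49%

79.49%


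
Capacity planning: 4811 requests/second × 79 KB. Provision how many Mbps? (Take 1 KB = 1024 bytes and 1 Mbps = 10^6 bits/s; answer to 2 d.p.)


Formula: Mbps = payload_bytes * RPS * 8 / 1e6
Payload per request = 79 KB = 79 * 1024 = 80896 bytes
Total bytes/sec = 80896 * 4811 = 389190656
Total bits/sec = 389190656 * 8 = 3113525248
Mbps = 3113525248 / 1e6 = 3113.53

3113.53 Mbps


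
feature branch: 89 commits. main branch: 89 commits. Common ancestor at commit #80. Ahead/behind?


Common ancestor: commit #80
feature commits after divergence: 89 - 80 = 9
main commits after divergence: 89 - 80 = 9
feature is 9 commits ahead of main
main is 9 commits ahead of feature

feature ahead: 9, main ahead: 9


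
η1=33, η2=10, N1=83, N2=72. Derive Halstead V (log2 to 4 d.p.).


Formula: V = N * log2(η), where N = N1 + N2 and η = η1 + η2
η = 33 + 10 = 43
N = 83 + 72 = 155
log2(43) ≈ 5.4263
V = 155 * 5.4263 = 841.08

841.08


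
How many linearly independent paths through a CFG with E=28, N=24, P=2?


Formula: V(G) = E - N + 2P
V(G) = 28 - 24 + 2*2
V(G) = 4 + 4
V(G) = 8

8


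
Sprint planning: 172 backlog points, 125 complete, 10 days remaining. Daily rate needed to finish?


Formula: Required rate = Remaining points / Days left
Remaining = 172 - 125 = 47 points
Required rate = 47 / 10 = 4.7 points/day

4.7 points/day


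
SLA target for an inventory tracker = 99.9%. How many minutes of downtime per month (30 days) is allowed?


Formula: allowed downtime = period * (100 - SLA) / 100
Period (month (30 days)) = 43200 minutes
Unavailability fraction = (100 - 99.9) / 100
Allowed downtime = 43200 * (100 - 99.9) / 100
Allowed downtime = 43.2 minutes

43.2 minutes


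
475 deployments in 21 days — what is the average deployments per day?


Formula: deployments per day = releases / days
= 475 / 21
= 22.619 deploys/day
(equivalently, 158.33 deploys/week)

22.619 deploys/day


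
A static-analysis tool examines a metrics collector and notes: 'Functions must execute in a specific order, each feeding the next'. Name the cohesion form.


Reasoning: Output of one is input to next
Type: Sequential cohesion

Sequential cohesion
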